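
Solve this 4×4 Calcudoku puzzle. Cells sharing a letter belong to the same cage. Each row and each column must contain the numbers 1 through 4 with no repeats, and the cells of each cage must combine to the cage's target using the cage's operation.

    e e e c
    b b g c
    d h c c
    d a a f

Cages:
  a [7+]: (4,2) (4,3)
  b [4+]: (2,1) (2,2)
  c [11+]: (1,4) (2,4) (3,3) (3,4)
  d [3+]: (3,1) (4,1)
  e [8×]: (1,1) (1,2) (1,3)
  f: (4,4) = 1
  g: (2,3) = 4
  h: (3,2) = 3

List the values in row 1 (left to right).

Cage g is a single given cell; hence (2,3) = 4.
Cage h is a single given cell, which forces (3,2) = 3.
3 is placed in row 3, leaving (3,3) = 2.
3 is placed in column 2, which forces (4,2) = 4.
Column 3 already has 4, so (4,3) = 3.
F is a freebie; hence (4,4) = 1.
Cage e needs product 8; hence (1,1) = 4.
Cage e needs product 8, so (1,2) = 2.
2 is placed in column 3, which forces (1,3) = 1.
2 is placed in row 1, leaving (1,4) = 3.
The two cells of cage b must have sum 4, which forces (2,1) = 3.
3 is placed in column 2; hence (2,2) = 1.
Column 4 now contains 3, so (2,4) = 2.
2 is placed in row 3; hence (3,1) = 1.
Column 4 now contains 1, so (3,4) = 4.
Row 4 now contains 1, leaving (4,1) = 2.
Completed grid: 4 2 1 3 / 3 1 4 2 / 1 3 2 4 / 2 4 3 1.

4 2 1 3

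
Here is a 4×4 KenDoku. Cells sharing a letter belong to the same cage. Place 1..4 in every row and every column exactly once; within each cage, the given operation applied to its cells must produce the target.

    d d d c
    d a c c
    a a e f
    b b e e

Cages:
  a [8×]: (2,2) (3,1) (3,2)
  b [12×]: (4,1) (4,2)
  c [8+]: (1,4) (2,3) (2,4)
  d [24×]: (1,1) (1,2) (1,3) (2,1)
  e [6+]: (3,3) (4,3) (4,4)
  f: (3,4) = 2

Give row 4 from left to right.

Cage f is given, which forces (3,4) = 2.
The 3 cells of cage a must have product 8, which forces (2,2) = 2.
In row 3, 3 can only go at (3,3), so (3,3) = 3.
Cage e needs sum 6, so (4,3) = 2.
The 3 cells of cage e must have sum 6, so (4,4) = 1.
Cage d needs product 24, so (1,1) = 2.
The 3 cells of cage c must have sum 8, so (2,3) = 1.
The 4 cells of cage d must have product 24; hence (1,2) = 1.
Column 3 now contains 1; hence (1,3) = 4.
4 is placed in row 1, so (1,4) = 3.
Cage d has product 24, so (2,1) = 3.
Column 4 already has 3, so (2,4) = 4.
Column 2 already has 1, which forces (3,2) = 4.
Column 1 now contains 3; hence (4,1) = 4.
Column 2 now contains 4, leaving (4,2) = 3.
4 is placed in row 3, so (3,1) = 1.
Completed grid: 2 1 4 3 / 3 2 1 4 / 1 4 3 2 / 4 3 2 1.

4 3 2 1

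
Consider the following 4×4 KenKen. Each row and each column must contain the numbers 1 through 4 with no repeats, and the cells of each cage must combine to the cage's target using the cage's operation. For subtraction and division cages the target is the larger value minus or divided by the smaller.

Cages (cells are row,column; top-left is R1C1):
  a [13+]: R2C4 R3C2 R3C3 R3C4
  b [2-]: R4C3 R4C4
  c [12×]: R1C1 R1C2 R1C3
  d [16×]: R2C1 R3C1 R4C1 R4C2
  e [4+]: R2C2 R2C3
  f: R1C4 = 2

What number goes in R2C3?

Cage f is a single given cell, so R1C4 = 2.
Cage a has sum 13, which forces R2C4 = 4.
2 is placed in column 4, leaving R3C4 = 3.
Cage d needs product 16, leaving R4C2 = 2.
Column 4 now contains 3, leaving R4C4 = 1.
Column 2 already has 2, so R3C2 = 4.
Cage a has sum 13, so R3C3 = 2.
Row 4 already has 1; hence R4C1 = 4.
The two cells of cage b must have difference 2, leaving R4C3 = 3.
Cage c needs product 12, leaving R1C3 = 4.
Cage d has product 16, leaving R2C1 = 2.
Cage e needs two cells with sum 4; hence R2C2 = 3.
3 is placed in column 3, so R2C3 = 1.
Row 3 now contains 2, so R3C1 = 1.
Column 1 already has 1, leaving R1C1 = 3.
3 is placed in column 2, so R1C2 = 1.
Completed grid: 3 1 4 2 / 2 3 1 4 / 1 4 2 3 / 4 2 3 1.

1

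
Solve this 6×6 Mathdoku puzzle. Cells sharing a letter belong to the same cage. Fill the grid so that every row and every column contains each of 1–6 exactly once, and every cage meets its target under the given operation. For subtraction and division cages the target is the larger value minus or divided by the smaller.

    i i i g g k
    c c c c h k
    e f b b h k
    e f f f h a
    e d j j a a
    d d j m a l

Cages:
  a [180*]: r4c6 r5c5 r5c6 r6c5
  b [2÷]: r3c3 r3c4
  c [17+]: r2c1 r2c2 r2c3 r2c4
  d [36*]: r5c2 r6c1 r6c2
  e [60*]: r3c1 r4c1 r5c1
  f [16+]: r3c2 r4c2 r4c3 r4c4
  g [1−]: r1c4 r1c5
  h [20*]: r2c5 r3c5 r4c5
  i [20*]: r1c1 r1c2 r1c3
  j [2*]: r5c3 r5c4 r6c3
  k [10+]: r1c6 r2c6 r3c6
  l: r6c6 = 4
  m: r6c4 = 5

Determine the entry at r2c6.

3

Cage j has product 2; hence r5c3 = 2.
Cage j needs product 2, leaving r5c4 = 1.
The 3 cells of cage j must have product 2, which forces r6c3 = 1.
Cage m is a single given cell, leaving r6c4 = 5.
L is a freebie, which forces r6c6 = 4.
In row 2, 3 can only go at r2c6, so r2c6 = 3.
Row 2 needs a 1, and only r2c5 is open for it.
In row 5, 4 can only go at r5c1, so r5c1 = 4.
Column 1 needs a 1, and only r1c1 is open for it.
Row 1 needs a 6, and only r1c6 is open for it.
The 3 cells of cage k must have sum 10; hence r3c6 = 1.
Cage a needs product 180, so r4c6 = 2.
6 is placed in column 6; hence r5c6 = 5.
Row 4 needs a 1, and only r4c2 is open for it.
The only place for 2 in row 3 is r3c4.
Column 4 already has 2; hence r1c4 = 3.
Cage g needs two cells with difference 1; hence r1c5 = 2.
Cage b needs two cells with quotient 2, which forces r3c3 = 4.
4 is placed in row 3; hence r3c5 = 5.
Column 5 now contains 5, leaving r4c5 = 4.
The 3 cells of cage i must have product 20, which forces r1c2 = 4.
4 is placed in column 3; hence r1c3 = 5.
Column 3 already has 5; hence r2c3 = 6.
Row 2 already has 6; hence r2c4 = 4.
5 is placed in row 3; hence r3c1 = 3.
5 is placed in row 3, so r3c2 = 6.
The 3 cells of cage e must have product 60; hence r4c1 = 5.
The 4 cells of cage f must have sum 16; hence r4c3 = 3.
4 is placed in row 4, which forces r4c4 = 6.
Column 2 now contains 6; hence r5c2 = 3.
Row 5 already has 3, which forces r5c5 = 6.
Column 2 now contains 3, which forces r6c2 = 2.
6 is placed in column 5; hence r6c5 = 3.
Column 1 already has 5, so r2c1 = 2.
Column 2 already has 2, leaving r2c2 = 5.
Row 6 already has 2, so r6c1 = 6.
Filled in: 1 4 5 3 2 6 / 2 5 6 4 1 3 / 3 6 4 2 5 1 / 5 1 3 6 4 2 / 4 3 2 1 6 5 / 6 2 1 5 3 4.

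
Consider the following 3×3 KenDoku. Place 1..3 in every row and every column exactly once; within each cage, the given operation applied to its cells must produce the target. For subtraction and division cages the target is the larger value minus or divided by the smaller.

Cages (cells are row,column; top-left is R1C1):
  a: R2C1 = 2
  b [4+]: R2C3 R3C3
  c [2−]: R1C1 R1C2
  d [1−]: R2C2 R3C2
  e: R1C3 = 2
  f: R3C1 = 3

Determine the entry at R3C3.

1

Cage e is given, which forces R1C3 = 2.
A is a freebie, which forces R2C1 = 2.
Cage f is a single given cell, leaving R3C1 = 3.
Row 3 already has 3, leaving R3C3 = 1.
Column 1 already has 3; hence R1C1 = 1.
Cage c's pair has difference 2, which forces R1C2 = 3.
Column 2 now contains 3, so R2C2 = 1.
Column 3 now contains 1, leaving R2C3 = 3.
Row 3 now contains 1, leaving R3C2 = 2.
The full grid is 1 3 2 / 2 1 3 / 3 2 1.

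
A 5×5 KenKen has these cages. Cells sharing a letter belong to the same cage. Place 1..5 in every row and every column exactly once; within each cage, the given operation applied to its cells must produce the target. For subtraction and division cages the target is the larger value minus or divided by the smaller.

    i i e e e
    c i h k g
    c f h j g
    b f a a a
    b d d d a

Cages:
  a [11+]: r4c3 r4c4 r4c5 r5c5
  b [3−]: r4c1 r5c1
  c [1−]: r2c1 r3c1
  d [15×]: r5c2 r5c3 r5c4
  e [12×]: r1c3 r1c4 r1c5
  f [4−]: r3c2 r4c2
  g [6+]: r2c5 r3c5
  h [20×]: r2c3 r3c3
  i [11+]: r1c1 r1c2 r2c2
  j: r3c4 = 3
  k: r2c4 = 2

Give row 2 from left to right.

Cage k is given, which forces r2c4 = 2.
Cage j is given; hence r3c4 = 3.
In column 2, 2 can only go at r1c2, so r1c2 = 2.
The only place for 5 in row 1 is r1c1.
The 3 cells of cage i must have sum 11, which forces r2c2 = 4.
Row 2 now contains 4, so r2c3 = 5.
5 is placed in row 2, so r2c5 = 1.
Column 3 now contains 5, leaving r3c3 = 4.
Row 2 now contains 1, which forces r2c1 = 3.
Row 3 now contains 4; hence r3c1 = 2.
Cage g needs two cells with sum 6, leaving r3c5 = 5.
Row 3 already has 5; hence r3c2 = 1.
The two cells of cage f must have difference 4, leaving r4c2 = 5.
5 is placed in column 2, which forces r5c2 = 3.
3 is placed in row 5, leaving r5c3 = 1.
Row 5 now contains 1, leaving r5c4 = 5.
1 is placed in column 3; hence r1c3 = 3.
The 3 cells of cage e must have product 12, leaving r1c4 = 1.
The 3 cells of cage e must have product 12, which forces r1c5 = 4.
Cage b needs two cells with difference 3, which forces r4c1 = 1.
Cage a needs sum 11, which forces r4c3 = 2.
Cage a needs sum 11, leaving r4c4 = 4.
The 4 cells of cage a must have sum 11, leaving r4c5 = 3.
Row 5 now contains 1, which forces r5c1 = 4.
Cage a has sum 11, which forces r5c5 = 2.
Filled in: 5 2 3 1 4 / 3 4 5 2 1 / 2 1 4 3 5 / 1 5 2 4 3 / 4 3 1 5 2.

3 4 5 2 1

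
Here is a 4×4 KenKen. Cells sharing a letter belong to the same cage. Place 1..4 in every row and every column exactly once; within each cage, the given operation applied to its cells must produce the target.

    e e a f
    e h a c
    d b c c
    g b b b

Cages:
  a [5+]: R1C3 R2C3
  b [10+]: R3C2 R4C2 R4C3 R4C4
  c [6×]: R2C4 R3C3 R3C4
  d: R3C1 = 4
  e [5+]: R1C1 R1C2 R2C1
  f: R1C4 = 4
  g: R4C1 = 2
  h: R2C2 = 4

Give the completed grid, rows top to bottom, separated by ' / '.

3 1 2 4 / 1 4 3 2 / 4 2 1 3 / 2 3 4 1

Cage f is given, which forces R1C4 = 4.
Cage h is a single given cell, leaving R2C2 = 4.
D is a freebie; hence R3C1 = 4.
Cage g is given, leaving R4C1 = 2.
Cage e needs sum 5, leaving R1C1 = 3.
Cage e needs sum 5, leaving R1C2 = 1.
Row 1 now contains 3, which forces R1C3 = 2.
Column 1 already has 2; hence R2C1 = 1.
Column 3 already has 2; hence R2C3 = 3.
Row 2 already has 3, leaving R2C4 = 2.
Cage b has sum 10, leaving R3C2 = 2.
3 is placed in column 3, so R3C3 = 1.
Row 3 already has 1, leaving R3C4 = 3.
1 is placed in column 2, which forces R4C2 = 3.
The 4 cells of cage b must have sum 10, so R4C3 = 4.
Column 4 now contains 3, leaving R4C4 = 1.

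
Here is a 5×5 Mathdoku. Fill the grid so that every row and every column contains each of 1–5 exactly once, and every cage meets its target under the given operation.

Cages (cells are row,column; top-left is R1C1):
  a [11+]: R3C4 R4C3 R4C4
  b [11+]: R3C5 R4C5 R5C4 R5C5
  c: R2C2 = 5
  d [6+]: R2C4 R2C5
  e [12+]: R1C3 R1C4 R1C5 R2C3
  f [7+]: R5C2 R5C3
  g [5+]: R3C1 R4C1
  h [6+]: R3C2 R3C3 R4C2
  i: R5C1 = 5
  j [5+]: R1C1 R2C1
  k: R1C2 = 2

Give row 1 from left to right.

Cage k is given, leaving R1C2 = 2.
C is a freebie, which forces R2C2 = 5.
Cage i is given, leaving R5C1 = 5.
In row 2, 1 can only go at R2C1, so R2C1 = 1.
The two cells of cage j must have sum 5, which forces R1C1 = 4.
Cage e needs sum 12, which forces R2C3 = 3.
Column 3 now contains 3; hence R5C3 = 4.
Row 5 already has 4, which forces R5C2 = 3.
Cage h needs sum 6, leaving R3C2 = 4.
The 3 cells of cage h must have sum 6, so R3C3 = 1.
3 is placed in column 2, which forces R4C2 = 1.
Column 3 already has 1; hence R1C3 = 5.
Column 3 already has 5; hence R4C3 = 2.
Cage a needs sum 11; hence R4C4 = 4.
Column 4 now contains 4, so R2C4 = 2.
Cage d needs two cells with sum 6; hence R2C5 = 4.
Cage g needs two cells with sum 5, so R3C1 = 2.
The 3 cells of cage a must have sum 11, so R3C4 = 5.
Row 3 now contains 5; hence R3C5 = 3.
2 is placed in row 4; hence R4C1 = 3.
Column 5 already has 3; hence R4C5 = 5.
Column 4 already has 2; hence R5C4 = 1.
Row 5 now contains 1, which forces R5C5 = 2.
Column 4 now contains 1; hence R1C4 = 3.
Column 5 already has 3, which forces R1C5 = 1.
Completed grid: 4 2 5 3 1 / 1 5 3 2 4 / 2 4 1 5 3 / 3 1 2 4 5 / 5 3 4 1 2.

4 2 5 3 1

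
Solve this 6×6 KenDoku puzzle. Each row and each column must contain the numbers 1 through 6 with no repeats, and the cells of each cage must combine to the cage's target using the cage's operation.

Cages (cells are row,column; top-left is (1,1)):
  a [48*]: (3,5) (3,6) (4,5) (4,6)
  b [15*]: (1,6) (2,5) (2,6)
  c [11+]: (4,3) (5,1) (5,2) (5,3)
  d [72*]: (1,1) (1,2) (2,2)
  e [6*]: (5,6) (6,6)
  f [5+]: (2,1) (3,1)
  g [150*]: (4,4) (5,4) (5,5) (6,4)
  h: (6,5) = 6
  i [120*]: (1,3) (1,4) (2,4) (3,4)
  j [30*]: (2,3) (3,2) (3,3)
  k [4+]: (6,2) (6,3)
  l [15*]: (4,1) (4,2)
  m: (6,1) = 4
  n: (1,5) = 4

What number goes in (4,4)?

1

Cage n is a single given cell; hence (1,5) = 4.
Cage g has product 150, leaving (5,5) = 5.
M is a freebie; hence (6,1) = 4.
H is a freebie, which forces (6,5) = 6.
In row 6, 5 can only go at (6,4), so (6,4) = 5.
Cage i needs product 120, leaving (1,3) = 5.
The 3 cells of cage b must have product 15, which forces (2,6) = 5.
Cage j needs product 30, which forces (3,2) = 5.
Column 2 now contains 5; hence (4,2) = 3.
Column 2 now contains 3, so (6,2) = 1.
Row 6 now contains 1; hence (6,3) = 3.
3 is placed in row 6, leaving (6,6) = 2.
Row 4 already has 3, which forces (4,1) = 5.
Cage e needs two cells with product 6, so (5,6) = 3.
Column 6 now contains 3, so (1,6) = 1.
Cage b has product 15; hence (2,5) = 3.
Row 2 now contains 3, which forces (2,1) = 2.
Cage f needs two cells with sum 5, leaving (3,1) = 3.
Column 1 now contains 3, which forces (1,1) = 6.
Cage d needs product 72, which forces (1,2) = 2.
Row 1 already has 6, leaving (1,4) = 3.
The 3 cells of cage d must have product 72, which forces (2,2) = 6.
6 is placed in row 2, which forces (2,3) = 1.
Row 2 already has 1, which forces (2,4) = 4.
Column 3 now contains 1, which forces (3,3) = 6.
Row 3 already has 6, which forces (3,6) = 4.
Column 6 already has 4, leaving (4,6) = 6.
Column 1 now contains 6, leaving (5,1) = 1.
Column 2 now contains 2, which forces (5,2) = 4.
Column 3 now contains 6, leaving (5,3) = 2.
Row 5 now contains 1, which forces (5,4) = 6.
The 4 cells of cage i must have product 120; hence (3,4) = 2.
2 is placed in row 3, which forces (3,5) = 1.
Column 3 already has 2, so (4,3) = 4.
Row 4 now contains 6, leaving (4,4) = 1.
Column 5 now contains 1, leaving (4,5) = 2.
Completed grid: 6 2 5 3 4 1 / 2 6 1 4 3 5 / 3 5 6 2 1 4 / 5 3 4 1 2 6 / 1 4 2 6 5 3 / 4 1 3 5 6 2.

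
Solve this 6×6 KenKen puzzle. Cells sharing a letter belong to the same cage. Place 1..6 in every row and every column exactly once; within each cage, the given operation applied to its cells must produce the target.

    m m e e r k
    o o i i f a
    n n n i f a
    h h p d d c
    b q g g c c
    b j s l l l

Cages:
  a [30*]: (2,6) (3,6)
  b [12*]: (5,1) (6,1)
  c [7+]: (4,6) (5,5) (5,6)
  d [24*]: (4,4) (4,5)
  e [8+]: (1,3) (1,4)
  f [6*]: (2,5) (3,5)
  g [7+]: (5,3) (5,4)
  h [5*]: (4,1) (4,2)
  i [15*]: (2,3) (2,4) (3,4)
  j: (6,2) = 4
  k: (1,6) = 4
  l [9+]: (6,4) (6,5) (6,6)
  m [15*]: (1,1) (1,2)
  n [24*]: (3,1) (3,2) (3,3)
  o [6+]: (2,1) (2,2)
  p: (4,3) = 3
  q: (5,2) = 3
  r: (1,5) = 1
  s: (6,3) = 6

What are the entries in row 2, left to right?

4 2 1 5 3 6

R is a freebie; hence (1,5) = 1.
Cage k is a single given cell, which forces (1,6) = 4.
P is a freebie, so (4,3) = 3.
Q is a freebie; hence (5,2) = 3.
J is a freebie, which forces (6,2) = 4.
Cage s is given, so (6,3) = 6.
Cage m needs two cells with product 15; hence (1,1) = 3.
Column 2 now contains 3; hence (1,2) = 5.
Row 1 already has 5; hence (1,3) = 2.
Row 1 now contains 3, which forces (1,4) = 6.
Column 2 now contains 5, so (4,2) = 1.
Column 4 already has 6, which forces (4,4) = 4.
4 is placed in row 4, which forces (4,5) = 6.
Row 4 already has 1, so (4,6) = 2.
Cage c has sum 7, so (5,5) = 4.
2 is placed in column 6; hence (5,6) = 1.
Column 1 already has 3, which forces (6,1) = 2.
Cage o's pair has sum 6, which forces (2,1) = 4.
Column 2 now contains 1, so (2,2) = 2.
2 is placed in row 2, so (2,5) = 3.
Column 1 already has 4, so (3,1) = 1.
Cage n needs product 24; hence (3,2) = 6.
Row 3 already has 1, so (3,3) = 4.
Column 5 already has 3, which forces (3,5) = 2.
Row 3 now contains 6, leaving (3,6) = 5.
Row 4 already has 1, which forces (4,1) = 5.
Row 5 now contains 4, which forces (5,1) = 6.
1 is placed in row 5, which forces (5,3) = 5.
Cage g needs two cells with sum 7, which forces (5,4) = 2.
Cage l has sum 9; hence (6,4) = 1.
Column 5 already has 3, which forces (6,5) = 5.
5 is placed in column 6; hence (6,6) = 3.
5 is placed in column 3, so (2,3) = 1.
1 is placed in column 4, so (2,4) = 5.
5 is placed in column 6, leaving (2,6) = 6.
Row 3 now contains 5, so (3,4) = 3.
The full grid is 3 5 2 6 1 4 / 4 2 1 5 3 6 / 1 6 4 3 2 5 / 5 1 3 4 6 2 / 6 3 5 2 4 1 / 2 4 6 1 5 3.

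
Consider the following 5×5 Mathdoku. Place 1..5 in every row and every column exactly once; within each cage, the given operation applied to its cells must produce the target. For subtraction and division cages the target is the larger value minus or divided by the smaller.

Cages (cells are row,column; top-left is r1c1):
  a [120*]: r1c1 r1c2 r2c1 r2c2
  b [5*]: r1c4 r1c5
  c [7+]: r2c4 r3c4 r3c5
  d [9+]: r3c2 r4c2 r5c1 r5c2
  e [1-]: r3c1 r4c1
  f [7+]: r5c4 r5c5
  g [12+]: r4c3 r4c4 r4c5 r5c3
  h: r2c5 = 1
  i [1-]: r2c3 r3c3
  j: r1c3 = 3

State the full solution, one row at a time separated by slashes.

Cage j is a single given cell, which forces r1c3 = 3.
Cage h is given, so r2c5 = 1.
The two cells of cage b must have product 5, so r1c4 = 1.
Column 5 already has 1, so r1c5 = 5.
1 is placed in column 4; hence r3c4 = 3.
The 3 cells of cage c must have sum 7, which forces r2c4 = 2.
Cage c has sum 7; hence r3c5 = 2.
Column 5 already has 2, so r5c5 = 3.
Cage g has sum 12, which forces r4c4 = 5.
3 is placed in column 5; hence r4c5 = 4.
The two cells of cage f must have sum 7; hence r5c4 = 4.
In row 2, 4 can only go at r2c3, so r2c3 = 4.
4 is placed in column 3; hence r3c3 = 5.
The 4 cells of cage d must have sum 9; hence r4c2 = 2.
2 is placed in row 4; hence r4c3 = 1.
1 is placed in column 3, which forces r5c3 = 2.
The 4 cells of cage a must have product 120; hence r1c1 = 2.
Column 2 already has 2, leaving r1c2 = 4.
The two cells of cage e must have difference 1, so r3c1 = 4.
The 4 cells of cage d must have sum 9, which forces r3c2 = 1.
2 is placed in row 4; hence r4c1 = 3.
Row 5 already has 2, leaving r5c1 = 1.
Cage d has sum 9; hence r5c2 = 5.
Column 1 already has 3, which forces r2c1 = 5.
Column 2 already has 5, so r2c2 = 3.

2 4 3 1 5 / 5 3 4 2 1 / 4 1 5 3 2 / 3 2 1 5 4 / 1 5 2 4 3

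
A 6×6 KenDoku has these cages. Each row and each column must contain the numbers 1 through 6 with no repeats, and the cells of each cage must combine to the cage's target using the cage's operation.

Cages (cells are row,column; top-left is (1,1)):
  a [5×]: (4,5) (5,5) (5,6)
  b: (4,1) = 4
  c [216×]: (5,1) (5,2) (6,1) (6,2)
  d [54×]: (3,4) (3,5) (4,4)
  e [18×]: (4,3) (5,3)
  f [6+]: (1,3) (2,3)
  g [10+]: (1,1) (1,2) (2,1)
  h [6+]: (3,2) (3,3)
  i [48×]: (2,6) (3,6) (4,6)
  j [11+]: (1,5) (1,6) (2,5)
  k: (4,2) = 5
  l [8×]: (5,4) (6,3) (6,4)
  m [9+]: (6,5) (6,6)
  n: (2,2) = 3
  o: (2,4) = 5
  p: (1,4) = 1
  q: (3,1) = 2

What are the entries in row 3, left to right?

2 1 5 6 3 4

Cage p is given; hence (1,4) = 1.
Cage n is a single given cell, so (2,2) = 3.
Cage o is given, leaving (2,4) = 5.
Cage q is a single given cell; hence (3,1) = 2.
Cage d has product 54; hence (3,4) = 6.
Cage d has product 54, leaving (3,5) = 3.
Row 3 already has 6, so (3,6) = 4.
Cage b is a single given cell, so (4,1) = 4.
Cage k is a single given cell, so (4,2) = 5.
Cage d needs product 54; hence (4,4) = 3.
The 3 cells of cage a must have product 5, so (4,5) = 1.
Cage a needs product 5; hence (5,5) = 5.
The 3 cells of cage a must have product 5; hence (5,6) = 1.
Cage g has sum 10, which forces (2,1) = 1.
5 is placed in column 2, so (3,2) = 1.
Cage h needs two cells with sum 6, which forces (3,3) = 5.
Row 4 now contains 3, leaving (4,3) = 6.
Row 4 now contains 6, which forces (4,6) = 2.
The two cells of cage e must have product 18, which forces (5,3) = 3.
Cage l needs product 8, so (6,3) = 1.
Column 6 already has 2, so (2,6) = 6.
Row 5 now contains 3, which forces (5,1) = 6.
The 4 cells of cage c must have product 216, leaving (5,2) = 2.
Row 5 now contains 2, so (5,4) = 4.
The 4 cells of cage c must have product 216, which forces (6,1) = 3.
The 4 cells of cage c must have product 216, so (6,2) = 6.
4 is placed in column 4; hence (6,4) = 2.
6 is placed in row 6, leaving (6,5) = 4.
3 is placed in row 6, which forces (6,6) = 5.
Column 1 already has 3; hence (1,1) = 5.
Column 2 already has 6; hence (1,2) = 4.
4 is placed in row 1, so (1,3) = 2.
The 3 cells of cage j must have sum 11, leaving (1,5) = 6.
Column 6 now contains 5, so (1,6) = 3.
Column 3 now contains 2, leaving (2,3) = 4.
Column 5 now contains 4, so (2,5) = 2.
Filled in: 5 4 2 1 6 3 / 1 3 4 5 2 6 / 2 1 5 6 3 4 / 4 5 6 3 1 2 / 6 2 3 4 5 1 / 3 6 1 2 4 5.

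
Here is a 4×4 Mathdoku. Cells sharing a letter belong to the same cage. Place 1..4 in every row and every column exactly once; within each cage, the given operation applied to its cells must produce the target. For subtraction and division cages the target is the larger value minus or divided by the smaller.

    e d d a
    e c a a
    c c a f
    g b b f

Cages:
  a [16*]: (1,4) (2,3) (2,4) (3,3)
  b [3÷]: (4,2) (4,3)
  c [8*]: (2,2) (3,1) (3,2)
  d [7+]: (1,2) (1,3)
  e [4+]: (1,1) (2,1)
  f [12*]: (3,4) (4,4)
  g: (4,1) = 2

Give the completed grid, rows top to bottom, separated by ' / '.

G is a freebie, so (4,1) = 2.
Row 1 needs a 2, and only (1,4) is open for it.
In row 1, 1 can only go at (1,1), so (1,1) = 1.
Column 1 now contains 1; hence (2,1) = 3.
Column 1 now contains 1; hence (3,1) = 4.
4 is placed in row 3; hence (3,4) = 3.
3 is placed in column 4, so (4,4) = 4.
Cage a needs product 16, which forces (2,3) = 4.
4 is placed in column 4; hence (2,4) = 1.
Cage a has product 16; hence (3,3) = 2.
Cage d needs two cells with sum 7; hence (1,2) = 4.
4 is placed in column 3, leaving (1,3) = 3.
1 is placed in row 2; hence (2,2) = 2.
Row 3 now contains 2; hence (3,2) = 1.
Column 2 now contains 1, leaving (4,2) = 3.
Column 3 now contains 3, so (4,3) = 1.

1 4 3 2 / 3 2 4 1 / 4 1 2 3 / 2 3 1 4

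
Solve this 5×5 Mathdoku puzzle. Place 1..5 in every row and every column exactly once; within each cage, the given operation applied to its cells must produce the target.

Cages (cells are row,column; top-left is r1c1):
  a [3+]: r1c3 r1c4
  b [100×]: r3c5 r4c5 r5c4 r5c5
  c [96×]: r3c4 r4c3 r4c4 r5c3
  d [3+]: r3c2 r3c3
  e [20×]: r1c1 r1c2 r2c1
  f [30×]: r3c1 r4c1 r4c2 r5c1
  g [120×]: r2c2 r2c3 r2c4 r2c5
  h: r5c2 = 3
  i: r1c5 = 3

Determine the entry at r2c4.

3

Cage i is given; hence r1c5 = 3.
H is a freebie, so r5c2 = 3.
The 4 cells of cage b must have product 100, so r5c4 = 5.
Row 2 needs a 1, and only r2c1 is open for it.
Cage f has product 30, leaving r4c2 = 1.
Column 1 already has 1, so r5c1 = 2.
2 is placed in row 5, leaving r5c3 = 4.
4 is placed in row 5, leaving r5c5 = 1.
1 is placed in column 2, which forces r3c2 = 2.
Cage d's pair has sum 3, which forces r3c3 = 1.
1 is placed in column 3, which forces r1c3 = 2.
Cage a's pair has sum 3; hence r1c4 = 1.
Column 3 already has 2, leaving r4c3 = 3.
Cage g has product 120, so r2c2 = 4.
Column 3 now contains 3, so r2c3 = 5.
Cage g has product 120, so r2c4 = 3.
Cage g has product 120; hence r2c5 = 2.
The 4 cells of cage f must have product 30, so r3c1 = 3.
Cage c needs product 96, so r3c4 = 4.
Row 3 already has 4, which forces r3c5 = 5.
Row 4 now contains 3, so r4c1 = 5.
The 4 cells of cage c must have product 96; hence r4c4 = 2.
Column 5 now contains 5, which forces r4c5 = 4.
5 is placed in column 1, leaving r1c1 = 4.
Column 2 now contains 4, so r1c2 = 5.
Completed grid: 4 5 2 1 3 / 1 4 5 3 2 / 3 2 1 4 5 / 5 1 3 2 4 / 2 3 4 5 1.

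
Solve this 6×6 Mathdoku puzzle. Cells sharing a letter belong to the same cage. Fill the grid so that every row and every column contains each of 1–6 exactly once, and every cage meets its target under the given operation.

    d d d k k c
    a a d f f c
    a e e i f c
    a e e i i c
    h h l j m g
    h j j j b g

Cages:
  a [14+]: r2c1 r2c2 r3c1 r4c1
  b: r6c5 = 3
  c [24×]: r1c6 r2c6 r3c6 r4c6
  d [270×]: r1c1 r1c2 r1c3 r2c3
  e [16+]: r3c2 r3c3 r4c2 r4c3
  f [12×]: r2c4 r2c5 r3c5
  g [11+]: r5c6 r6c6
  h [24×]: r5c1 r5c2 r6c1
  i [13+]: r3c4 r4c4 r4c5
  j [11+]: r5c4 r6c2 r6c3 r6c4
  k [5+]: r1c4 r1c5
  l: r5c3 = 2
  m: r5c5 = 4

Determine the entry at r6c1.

Cage d needs product 270; hence r2c3 = 3.
Cage l is a single given cell, leaving r5c3 = 2.
Cage m is given; hence r5c5 = 4.
Cage b is a single given cell, so r6c5 = 3.
Cage h needs product 24, which forces r6c1 = 4.
Cage j has sum 11, so r5c4 = 3.
3 is placed in column 4; hence r1c4 = 4.
The two cells of cage k must have sum 5; hence r1c5 = 1.
Cage f has product 12; hence r2c4 = 1.
In row 1, 2 can only go at r1c6, so r1c6 = 2.
Column 6 now contains 2; hence r2c6 = 4.
Row 5 needs a 5, and only r5c6 is open for it.
5 is placed in column 6, which forces r6c6 = 6.
In column 1, 3 can only go at r1c1, so r1c1 = 3.
Column 5 needs a 5, and only r4c5 is open for it.
In column 4, 5 can only go at r6c4, so r6c4 = 5.
The 4 cells of cage j must have sum 11, so r6c2 = 2.
5 is placed in row 6; hence r6c3 = 1.
Row 3 needs a 3, and only r3c6 is open for it.
3 is placed in column 6, so r4c6 = 1.
The 4 cells of cage a must have sum 14, so r3c1 = 1.
Row 3 now contains 1, so r3c2 = 4.
The 4 cells of cage e must have sum 16; hence r3c3 = 5.
1 is placed in column 1, leaving r5c1 = 6.
Row 5 already has 6, so r5c2 = 1.
The 4 cells of cage d must have product 270, leaving r1c2 = 5.
Column 3 already has 5, which forces r1c3 = 6.
Cage a has sum 14, which forces r2c1 = 5.
The 4 cells of cage a must have sum 14; hence r2c2 = 6.
6 is placed in row 2, which forces r2c5 = 2.
2 is placed in column 5, which forces r3c5 = 6.
6 is placed in column 1; hence r4c1 = 2.
Cage e needs sum 16, so r4c2 = 3.
Cage e has sum 16, leaving r4c3 = 4.
Row 4 already has 2; hence r4c4 = 6.
6 is placed in row 3; hence r3c4 = 2.
The full grid is 3 5 6 4 1 2 / 5 6 3 1 2 4 / 1 4 5 2 6 3 / 2 3 4 6 5 1 / 6 1 2 3 4 5 / 4 2 1 5 3 6.

4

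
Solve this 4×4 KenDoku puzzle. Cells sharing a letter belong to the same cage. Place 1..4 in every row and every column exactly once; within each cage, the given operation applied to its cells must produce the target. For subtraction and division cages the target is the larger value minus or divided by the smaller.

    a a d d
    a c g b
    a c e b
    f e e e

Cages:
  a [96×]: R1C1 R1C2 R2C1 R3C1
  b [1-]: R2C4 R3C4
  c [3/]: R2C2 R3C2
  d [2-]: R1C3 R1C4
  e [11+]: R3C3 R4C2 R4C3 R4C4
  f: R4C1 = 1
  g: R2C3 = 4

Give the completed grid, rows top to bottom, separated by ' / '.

Cage a has product 96, which forces R1C2 = 4.
G is a freebie, so R2C3 = 4.
F is a freebie, so R4C1 = 1.
The 4 cells of cage a must have product 96, which forces R3C1 = 4.
The 4 cells of cage e must have sum 11, which forces R3C3 = 2.
The 4 cells of cage e must have sum 11, leaving R4C2 = 2.
Cage e needs sum 11, so R4C3 = 3.
Cage e needs sum 11, leaving R4C4 = 4.
Column 3 already has 3; hence R1C3 = 1.
Cage d needs two cells with difference 2; hence R1C4 = 3.
Cage b needs two cells with difference 1, so R2C4 = 2.
3 is placed in column 4, leaving R3C4 = 1.
3 is placed in row 1, which forces R1C1 = 2.
Row 2 now contains 2; hence R2C1 = 3.
Cage c needs two cells with quotient 3, which forces R2C2 = 1.
Row 3 already has 1, so R3C2 = 3.

2 4 1 3 / 3 1 4 2 / 4 3 2 1 / 1 2 3 4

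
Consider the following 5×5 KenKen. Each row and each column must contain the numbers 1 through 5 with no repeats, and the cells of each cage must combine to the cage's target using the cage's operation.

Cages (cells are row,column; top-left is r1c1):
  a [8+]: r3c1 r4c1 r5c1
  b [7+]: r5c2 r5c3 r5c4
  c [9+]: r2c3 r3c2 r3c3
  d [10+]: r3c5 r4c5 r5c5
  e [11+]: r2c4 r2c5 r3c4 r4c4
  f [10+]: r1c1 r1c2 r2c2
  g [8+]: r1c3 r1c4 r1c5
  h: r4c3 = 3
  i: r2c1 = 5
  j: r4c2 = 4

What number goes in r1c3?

I is a freebie, so r2c1 = 5.
J is a freebie, which forces r4c2 = 4.
Cage h is given, leaving r4c3 = 3.
Cage f needs sum 10, which forces r1c2 = 5.
Cage a needs sum 8, which forces r4c1 = 1.
Row 1 needs a 2, and only r1c1 is open for it.
Cage f needs sum 10; hence r2c2 = 3.
Column 2 already has 3, leaving r3c2 = 2.
Column 2 already has 2, which forces r5c2 = 1.
The 3 cells of cage c must have sum 9; hence r2c3 = 2.
Cage c has sum 9, so r3c3 = 5.
Column 3 already has 2; hence r5c3 = 4.
Row 5 now contains 4; hence r5c4 = 2.
Column 3 now contains 4; hence r1c3 = 1.
Cage e needs sum 11, which forces r2c4 = 4.
Cage e has sum 11, so r2c5 = 1.
Cage a needs sum 8, so r3c1 = 4.
Cage e needs sum 11, so r3c4 = 1.
The 3 cells of cage d must have sum 10; hence r3c5 = 3.
Column 4 already has 2, so r4c4 = 5.
Cage d needs sum 10, so r4c5 = 2.
Row 5 now contains 4, leaving r5c1 = 3.
The 3 cells of cage d must have sum 10, so r5c5 = 5.
4 is placed in column 4, which forces r1c4 = 3.
Column 5 now contains 3, so r1c5 = 4.
Completed grid: 2 5 1 3 4 / 5 3 2 4 1 / 4 2 5 1 3 / 1 4 3 5 2 / 3 1 4 2 5.

1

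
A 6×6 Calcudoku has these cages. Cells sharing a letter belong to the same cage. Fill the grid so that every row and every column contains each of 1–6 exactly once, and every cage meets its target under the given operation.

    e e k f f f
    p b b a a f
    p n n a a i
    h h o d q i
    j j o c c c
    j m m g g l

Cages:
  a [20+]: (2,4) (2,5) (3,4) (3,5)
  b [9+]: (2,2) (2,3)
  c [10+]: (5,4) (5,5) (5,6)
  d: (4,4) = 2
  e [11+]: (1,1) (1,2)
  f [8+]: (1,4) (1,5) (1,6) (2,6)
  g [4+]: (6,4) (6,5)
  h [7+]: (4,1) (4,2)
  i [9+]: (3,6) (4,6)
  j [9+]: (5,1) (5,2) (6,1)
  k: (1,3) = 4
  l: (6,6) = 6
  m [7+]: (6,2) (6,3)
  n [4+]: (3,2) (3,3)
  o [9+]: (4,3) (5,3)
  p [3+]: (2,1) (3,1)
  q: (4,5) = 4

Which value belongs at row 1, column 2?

6

Cage k is given, which forces (1,3) = 4.
Cage d is given, leaving (4,4) = 2.
Cage q is a single given cell; hence (4,5) = 4.
Cage l is given; hence (6,6) = 6.
The 4 cells of cage f must have sum 8, leaving (1,5) = 2.
Cage f has sum 8, which forces (2,6) = 2.
Cage i needs two cells with sum 9, leaving (3,6) = 4.
Cage i needs two cells with sum 9; hence (4,6) = 5.
Row 2 now contains 2, leaving (2,1) = 1.
Cage p's pair has sum 3, so (3,1) = 2.
Column 1 already has 1, leaving (4,1) = 6.
Row 4 now contains 6, so (4,2) = 1.
Row 4 now contains 6; hence (4,3) = 3.
3 is placed in column 3, so (5,3) = 6.
6 is placed in column 1, leaving (1,1) = 5.
The two cells of cage e must have sum 11, so (1,2) = 6.
The two cells of cage b must have sum 9, which forces (2,2) = 4.
Column 3 already has 6, leaving (2,3) = 5.
Column 2 now contains 1, which forces (3,2) = 3.
3 is placed in column 3, so (3,3) = 1.
Cage j needs sum 9; hence (5,2) = 2.
The 3 cells of cage c must have sum 10; hence (5,4) = 4.
Cage c has sum 10, leaving (5,5) = 5.
Cage c has sum 10, so (5,6) = 1.
Column 2 now contains 2, which forces (6,2) = 5.
5 is placed in column 3, which forces (6,3) = 2.
Cage f has sum 8, leaving (1,4) = 1.
Column 6 already has 1, which forces (1,6) = 3.
Cage a has sum 20, which forces (2,4) = 6.
Cage a has sum 20, leaving (2,5) = 3.
The 4 cells of cage a must have sum 20, leaving (3,4) = 5.
5 is placed in column 5, so (3,5) = 6.
4 is placed in row 5, which forces (5,1) = 3.
Cage j needs sum 9; hence (6,1) = 4.
1 is placed in column 4, leaving (6,4) = 3.
Column 5 now contains 3, leaving (6,5) = 1.
Completed grid: 5 6 4 1 2 3 / 1 4 5 6 3 2 / 2 3 1 5 6 4 / 6 1 3 2 4 5 / 3 2 6 4 5 1 / 4 5 2 3 1 6.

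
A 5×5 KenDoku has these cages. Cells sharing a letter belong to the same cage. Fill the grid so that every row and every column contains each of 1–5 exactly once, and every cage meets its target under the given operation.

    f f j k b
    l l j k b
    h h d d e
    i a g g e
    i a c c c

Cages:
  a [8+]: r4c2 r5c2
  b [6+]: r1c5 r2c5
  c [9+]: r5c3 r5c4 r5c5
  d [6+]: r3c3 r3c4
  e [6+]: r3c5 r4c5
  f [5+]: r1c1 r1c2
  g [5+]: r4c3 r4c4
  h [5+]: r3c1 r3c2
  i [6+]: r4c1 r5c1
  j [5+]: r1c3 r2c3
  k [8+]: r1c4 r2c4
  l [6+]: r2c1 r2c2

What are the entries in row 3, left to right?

Column 5 needs a 3, and only r5c5 is open for it.
Cage a needs two cells with sum 8; hence r4c2 = 3.
Row 5 now contains 3, so r5c2 = 5.
Row 3 needs a 3, and only r3c1 is open for it.
Cage h needs two cells with sum 5, which forces r3c2 = 2.
In row 3, 4 can only go at r3c5, so r3c5 = 4.
Cage e needs two cells with sum 6; hence r4c5 = 2.
The only place for 2 in row 1 is r1c3.
Cage j needs two cells with sum 5, so r2c3 = 3.
3 is placed in row 2, leaving r2c4 = 5.
5 is placed in row 2, which forces r2c5 = 1.
Column 4 now contains 5; hence r3c4 = 1.
Column 4 already has 1, leaving r4c4 = 4.
Column 3 already has 2; hence r5c3 = 4.
Cage c has sum 9, so r5c4 = 2.
Column 4 now contains 5, so r1c4 = 3.
Column 5 now contains 1, so r1c5 = 5.
5 is placed in row 2; hence r2c1 = 2.
Row 2 now contains 1, leaving r2c2 = 4.
Row 3 now contains 1; hence r3c3 = 5.
Row 4 now contains 4, so r4c1 = 5.
Row 4 now contains 4, which forces r4c3 = 1.
Row 5 now contains 2, so r5c1 = 1.
1 is placed in column 1; hence r1c1 = 4.
Column 2 now contains 4, so r1c2 = 1.
Filled in: 4 1 2 3 5 / 2 4 3 5 1 / 3 2 5 1 4 / 5 3 1 4 2 / 1 5 4 2 3.

3 2 5 1 4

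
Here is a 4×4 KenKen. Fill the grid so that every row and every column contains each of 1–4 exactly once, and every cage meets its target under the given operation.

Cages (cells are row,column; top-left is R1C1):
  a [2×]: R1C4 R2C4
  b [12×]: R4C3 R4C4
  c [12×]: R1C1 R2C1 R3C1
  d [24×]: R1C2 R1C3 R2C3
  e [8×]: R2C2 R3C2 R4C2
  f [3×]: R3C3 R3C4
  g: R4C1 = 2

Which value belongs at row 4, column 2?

1

Cage g is given, leaving R4C1 = 2.
In row 3, 2 can only go at R3C2, so R3C2 = 2.
Row 3 needs a 4, and only R3C1 is open for it.
In row 4, 1 can only go at R4C2, so R4C2 = 1.
1 is placed in column 2, leaving R2C2 = 4.
Column 2 now contains 4; hence R1C2 = 3.
The 3 cells of cage d must have product 24, which forces R1C3 = 4.
Cage d has product 24, leaving R2C3 = 2.
Row 2 already has 2, which forces R2C4 = 1.
Column 4 now contains 1, which forces R3C4 = 3.
Column 3 now contains 4, leaving R4C3 = 3.
Column 4 now contains 3, which forces R4C4 = 4.
Row 1 now contains 3; hence R1C1 = 1.
Column 4 now contains 1, which forces R1C4 = 2.
Row 2 now contains 1, leaving R2C1 = 3.
Row 3 already has 3, which forces R3C3 = 1.
Filled in: 1 3 4 2 / 3 4 2 1 / 4 2 1 3 / 2 1 3 4.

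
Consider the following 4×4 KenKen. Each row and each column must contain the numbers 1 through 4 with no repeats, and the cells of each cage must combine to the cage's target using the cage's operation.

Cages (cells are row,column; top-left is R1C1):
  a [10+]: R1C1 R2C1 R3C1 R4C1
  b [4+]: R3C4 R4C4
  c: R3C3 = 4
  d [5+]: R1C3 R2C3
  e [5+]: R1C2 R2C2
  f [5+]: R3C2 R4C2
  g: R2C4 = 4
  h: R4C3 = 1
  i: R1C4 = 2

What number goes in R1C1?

1

Cage i is a single given cell; hence R1C4 = 2.
Cage g is given, leaving R2C4 = 4.
C is a freebie, which forces R3C3 = 4.
Cage h is given; hence R4C3 = 1.
Row 4 now contains 1, so R4C4 = 3.
Column 3 now contains 1, so R1C3 = 3.
The two cells of cage d must have sum 5, which forces R2C3 = 2.
3 is placed in column 4, leaving R3C4 = 1.
Row 1 already has 3; hence R1C2 = 4.
Row 2 now contains 2, leaving R2C2 = 1.
Row 3 now contains 1, which forces R3C2 = 3.
Cage f needs two cells with sum 5, which forces R4C2 = 2.
Row 1 already has 4, so R1C1 = 1.
1 is placed in row 2; hence R2C1 = 3.
3 is placed in row 3, which forces R3C1 = 2.
2 is placed in row 4, which forces R4C1 = 4.
The full grid is 1 4 3 2 / 3 1 2 4 / 2 3 4 1 / 4 2 1 3.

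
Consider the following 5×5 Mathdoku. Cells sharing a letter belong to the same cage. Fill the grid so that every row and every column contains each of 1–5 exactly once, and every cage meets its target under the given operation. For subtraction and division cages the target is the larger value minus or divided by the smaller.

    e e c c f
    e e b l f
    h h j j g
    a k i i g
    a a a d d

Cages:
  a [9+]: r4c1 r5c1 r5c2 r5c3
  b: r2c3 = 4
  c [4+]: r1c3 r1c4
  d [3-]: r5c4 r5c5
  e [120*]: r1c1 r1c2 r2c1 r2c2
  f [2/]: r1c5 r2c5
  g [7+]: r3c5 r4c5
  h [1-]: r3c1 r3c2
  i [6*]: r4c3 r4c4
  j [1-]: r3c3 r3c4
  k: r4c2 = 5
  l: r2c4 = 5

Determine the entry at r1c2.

Cage b is given, so r2c3 = 4.
Cage l is given; hence r2c4 = 5.
Cage k is a single given cell; hence r4c2 = 5.
The 4 cells of cage e must have product 120; hence r1c1 = 5.
Cage e needs product 120, leaving r1c2 = 4.
In row 1, 2 can only go at r1c5, so r1c5 = 2.
2 is placed in column 5, leaving r2c5 = 1.
Row 3 needs a 5, and only r3c3 is open for it.
Cage j's pair has difference 1, which forces r3c4 = 4.
Row 3 already has 4, so r3c5 = 3.
Column 5 now contains 3; hence r4c5 = 4.
4 is placed in column 5, which forces r5c5 = 5.
Cage d's pair has difference 3, so r5c4 = 2.
Cage a has sum 9; hence r4c1 = 1.
The two cells of cage i must have product 6; hence r4c3 = 2.
Column 4 now contains 2, which forces r4c4 = 3.
The 4 cells of cage a must have sum 9; hence r5c1 = 4.
The two cells of cage c must have sum 4; hence r1c3 = 3.
Column 4 already has 3, so r1c4 = 1.
Column 1 now contains 1, leaving r3c1 = 2.
The two cells of cage h must have difference 1, leaving r3c2 = 1.
1 is placed in column 2, so r5c2 = 3.
3 is placed in column 3, leaving r5c3 = 1.
Column 1 now contains 2, so r2c1 = 3.
3 is placed in column 2; hence r2c2 = 2.
Completed grid: 5 4 3 1 2 / 3 2 4 5 1 / 2 1 5 4 3 / 1 5 2 3 4 / 4 3 1 2 5.

4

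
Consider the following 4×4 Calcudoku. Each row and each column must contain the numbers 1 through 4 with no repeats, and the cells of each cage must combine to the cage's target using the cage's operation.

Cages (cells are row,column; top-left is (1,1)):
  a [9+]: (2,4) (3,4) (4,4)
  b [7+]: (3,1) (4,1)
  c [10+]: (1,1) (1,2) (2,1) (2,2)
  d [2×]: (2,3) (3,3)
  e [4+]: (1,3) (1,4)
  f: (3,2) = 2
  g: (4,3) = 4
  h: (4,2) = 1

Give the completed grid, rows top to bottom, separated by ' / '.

2 4 3 1 / 1 3 2 4 / 4 2 1 3 / 3 1 4 2

Cage f is a single given cell, so (3,2) = 2.
Row 3 already has 2, which forces (3,3) = 1.
Cage h is given, leaving (4,2) = 1.
Cage g is a single given cell; hence (4,3) = 4.
Column 3 already has 1, so (1,3) = 3.
Cage e needs two cells with sum 4; hence (1,4) = 1.
Column 3 already has 1, which forces (2,3) = 2.
Cage b needs two cells with sum 7, which forces (3,1) = 4.
4 is placed in row 3; hence (3,4) = 3.
4 is placed in row 4; hence (4,1) = 3.
Column 4 now contains 3; hence (4,4) = 2.
Row 1 now contains 1, so (1,1) = 2.
Row 1 now contains 3; hence (1,2) = 4.
Row 2 already has 2, so (2,1) = 1.
The 4 cells of cage c must have sum 10, leaving (2,2) = 3.
Column 4 now contains 3, which forces (2,4) = 4.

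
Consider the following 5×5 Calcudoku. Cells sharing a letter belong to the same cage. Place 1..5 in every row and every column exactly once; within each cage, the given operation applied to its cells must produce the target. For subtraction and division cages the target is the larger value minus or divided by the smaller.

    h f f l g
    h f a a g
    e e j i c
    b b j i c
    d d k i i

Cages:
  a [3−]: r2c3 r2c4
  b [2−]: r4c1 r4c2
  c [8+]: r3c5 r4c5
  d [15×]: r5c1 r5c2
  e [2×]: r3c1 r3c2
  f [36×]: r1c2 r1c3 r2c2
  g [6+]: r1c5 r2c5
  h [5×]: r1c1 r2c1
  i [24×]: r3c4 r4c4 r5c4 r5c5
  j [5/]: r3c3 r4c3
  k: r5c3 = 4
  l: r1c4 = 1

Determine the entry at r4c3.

Cage f has product 36, leaving r1c2 = 4.
Cage f needs product 36, so r1c3 = 3.
Cage l is given; hence r1c4 = 1.
Cage f needs product 36, so r2c2 = 3.
Column 2 now contains 3, so r5c2 = 5.
K is a freebie, leaving r5c3 = 4.
1 is placed in row 1; hence r1c1 = 5.
Row 1 already has 5, which forces r1c5 = 2.
The two cells of cage h must have product 5, leaving r2c1 = 1.
Row 2 now contains 1, leaving r2c5 = 4.
Column 1 already has 1; hence r3c1 = 2.
Row 3 now contains 2, which forces r3c2 = 1.
Row 3 now contains 1, which forces r3c3 = 5.
Row 3 now contains 5; hence r3c5 = 3.
Column 2 now contains 1, leaving r4c2 = 2.
5 is placed in column 3, which forces r4c3 = 1.
Column 5 now contains 3, leaving r4c5 = 5.
Row 5 now contains 5, leaving r5c1 = 3.
Row 5 now contains 3; hence r5c4 = 2.
Cage i needs product 24, leaving r5c5 = 1.
5 is placed in column 3, which forces r2c3 = 2.
Column 4 already has 2, so r2c4 = 5.
3 is placed in row 3, so r3c4 = 4.
Column 1 already has 3, which forces r4c1 = 4.
Cage i needs product 24, leaving r4c4 = 3.
Filled in: 5 4 3 1 2 / 1 3 2 5 4 / 2 1 5 4 3 / 4 2 1 3 5 / 3 5 4 2 1.

1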